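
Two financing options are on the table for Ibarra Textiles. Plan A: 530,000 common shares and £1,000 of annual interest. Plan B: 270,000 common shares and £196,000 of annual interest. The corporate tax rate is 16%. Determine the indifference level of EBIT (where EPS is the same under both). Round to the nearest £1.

At indifference, (EBIT − 1,000)(1 − t)/530,000 = (EBIT − 196,000)(1 − t)/270,000.
The (1 − t) factor cancels: (EBIT − 1,000) × 270,000 = (EBIT − 196,000) × 530,000.
EBIT × (530,000 − 270,000) = 196,000 × 530,000 − 1,000 × 270,000 = 103,610,000,000, so EBIT = 103,610,000,000 ÷ 260,000 = 398,500.00.

£398,500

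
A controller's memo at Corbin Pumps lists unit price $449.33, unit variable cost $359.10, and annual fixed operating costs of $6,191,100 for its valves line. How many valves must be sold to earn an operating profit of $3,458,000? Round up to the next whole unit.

Unit CM = price − variable cost = $449.33 − $359.10 = $90.23.
Need Q such that Q × $90.23 − $6,191,100 = $3,458,000, i.e. Q = $9,649,100 / $90.23 = 106,938.93 → 106,939.

106,939 valves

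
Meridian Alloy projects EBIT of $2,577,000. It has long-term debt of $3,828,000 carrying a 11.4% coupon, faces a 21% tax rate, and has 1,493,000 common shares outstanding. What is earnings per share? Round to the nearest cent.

Interest = $436,392.00, so EBT = $2,577,000 − $436,392.00 = $2,140,608.00.
Net income = $2,140,608.00 × (1 − 0.21) = $1,691,080.32.
EPS = $1,691,080.32 ÷ 1,493,000 = $1.13.

$1.13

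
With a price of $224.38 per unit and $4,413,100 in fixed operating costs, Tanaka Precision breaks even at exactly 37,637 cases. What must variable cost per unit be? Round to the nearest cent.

$107.13

At break-even, FC = Q × (P − VC), so P − VC = $4,413,100 ÷ 37,637 = $117.2543.
Hence VC = price − CM = $224.38 − $117.2543 = $107.13.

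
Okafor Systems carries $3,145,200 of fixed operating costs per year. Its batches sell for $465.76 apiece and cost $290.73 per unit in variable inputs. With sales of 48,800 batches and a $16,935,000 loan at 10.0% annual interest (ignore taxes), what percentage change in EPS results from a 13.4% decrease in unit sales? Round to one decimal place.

-30.9%

Total contribution margin = 48,800 × $175.03 = $8,541,464.00.
Operating income = contribution − fixed costs = $8,541,464.00 − $3,145,200 = $5,396,264.00.
After interest of $1,693,500.00, pre-tax earnings = $3,702,764.00.
Degree of combined leverage = contribution ÷ (EBIT − I) = $8,541,464.00 ÷ $3,702,764.00 = 2.3068.
%ΔEPS = DCL × %ΔSales = 2.3068 × -13.4% = -30.9%.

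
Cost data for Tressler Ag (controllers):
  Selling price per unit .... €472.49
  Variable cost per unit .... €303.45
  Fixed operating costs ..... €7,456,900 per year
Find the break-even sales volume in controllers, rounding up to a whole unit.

Contribution margin per unit = €472.49 − €303.45 = €169.04.
Units to break even: €7,456,900 ÷ €169.04 = 44,113.23, rounded up to 44,114.

44,114 controllers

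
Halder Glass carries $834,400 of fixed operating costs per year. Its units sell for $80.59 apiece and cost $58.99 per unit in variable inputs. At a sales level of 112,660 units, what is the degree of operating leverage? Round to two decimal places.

1.52

At 112,660 units, contribution = 112,660 × $21.60 = $2,433,456.00.
Operating income = contribution − fixed costs = $2,433,456.00 − $834,400 = $1,599,056.00.
So DOL = total CM / EBIT = $2,433,456.00 / $1,599,056.00 = 1.5218.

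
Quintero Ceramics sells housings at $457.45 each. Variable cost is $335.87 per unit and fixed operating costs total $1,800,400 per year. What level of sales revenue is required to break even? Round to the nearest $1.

Contribution margin per unit = $457.45 − $335.87 = $121.58, a CM ratio of $121.58 ÷ $457.45 = 0.2658.
Break-even revenue = fixed costs × price ÷ CM = $1,800,400 × $457.45 ÷ $121.58 = $6,774,083.

$6,774,083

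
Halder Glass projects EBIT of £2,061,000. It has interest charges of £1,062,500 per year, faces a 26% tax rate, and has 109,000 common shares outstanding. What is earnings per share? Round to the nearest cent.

Interest = £1,062,500.00, so EBT = £2,061,000 − £1,062,500.00 = £998,500.00.
After tax at 26%: net income = £998,500.00 × 0.74 = £738,890.00.
EPS = £738,890.00 ÷ 109,000 = £6.78.

£6.78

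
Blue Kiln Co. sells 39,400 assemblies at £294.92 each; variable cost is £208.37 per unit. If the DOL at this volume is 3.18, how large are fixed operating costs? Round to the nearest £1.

At 39,400 units, contribution = 39,400 × £86.55 = £3,410,070.00.
DOL = contribution / EBIT, so EBIT = £3,410,070.00 / 3.18 = £1,072,349.06.
And FC = contribution − EBIT = £3,410,070.00 − £1,072,349.06 = £2,337,721.

£2,337,721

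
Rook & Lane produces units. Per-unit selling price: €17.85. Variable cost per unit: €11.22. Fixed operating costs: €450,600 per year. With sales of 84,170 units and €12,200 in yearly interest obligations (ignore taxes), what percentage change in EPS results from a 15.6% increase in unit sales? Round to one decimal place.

Total contribution margin = 84,170 × €6.63 = €558,047.10.
Subtracting fixed costs: EBIT = €558,047.10 − €450,600 = €107,447.10.
Interest = €12,200.00, so EBIT − I = €95,247.10.
DCL = total CM / (EBIT − I) = €558,047.10 / €95,247.10 = 5.8589.
EPS therefore changes by 5.8589 × (+15.6%) = +91.4%.

+91.4%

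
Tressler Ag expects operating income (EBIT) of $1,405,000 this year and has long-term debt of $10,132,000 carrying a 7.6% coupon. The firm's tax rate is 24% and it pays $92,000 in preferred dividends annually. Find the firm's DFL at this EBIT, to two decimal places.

Annual interest charges come to $770,032.00.
Pre-tax preferred-dividend burden = $92,000 ÷ (1 − 0.24) = $121,052.63.
DFL = EBIT ÷ [EBIT − I − D_p/(1−t)] = $1,405,000 ÷ [$1,405,000 − $770,032.00 − $121,052.63] = $1,405,000 ÷ $513,915.37 = 2.7339.

2.73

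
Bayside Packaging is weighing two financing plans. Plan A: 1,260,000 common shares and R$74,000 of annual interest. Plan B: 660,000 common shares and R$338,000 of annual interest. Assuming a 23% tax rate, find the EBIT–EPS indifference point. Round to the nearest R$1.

R$628,400

At indifference, (EBIT − 74,000)(1 − t)/1,260,000 = (EBIT − 338,000)(1 − t)/660,000.
Cancelling (1 − t) and cross-multiplying: 660,000·(EBIT − 74,000) = 1,260,000·(EBIT − 338,000).
Solving, EBIT = (338,000·1,260,000 − 74,000·660,000) / (1,260,000 − 660,000) = 377,040,000,000 / 600,000 = 628,400.00.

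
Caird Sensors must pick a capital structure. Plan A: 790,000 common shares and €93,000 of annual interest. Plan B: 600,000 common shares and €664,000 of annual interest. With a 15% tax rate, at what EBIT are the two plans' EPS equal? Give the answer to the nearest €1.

At indifference, (EBIT − 93,000)(1 − t)/790,000 = (EBIT − 664,000)(1 − t)/600,000.
Cancelling (1 − t) and cross-multiplying: 600,000·(EBIT − 93,000) = 790,000·(EBIT − 664,000).
Solving, EBIT = (664,000·790,000 − 93,000·600,000) / (790,000 − 600,000) = 468,760,000,000 / 190,000 = 2,467,157.89.

€2,467,158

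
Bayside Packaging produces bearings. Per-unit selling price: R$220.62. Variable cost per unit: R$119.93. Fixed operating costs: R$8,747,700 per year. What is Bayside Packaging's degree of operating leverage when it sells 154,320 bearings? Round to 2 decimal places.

2.29

At 154,320 units, contribution = 154,320 × R$100.69 = R$15,538,480.80.
EBIT = R$15,538,480.80 − R$8,747,700 = R$6,790,780.80.
Degree of operating leverage = R$15,538,480.80 / R$6,790,780.80 = 2.2882.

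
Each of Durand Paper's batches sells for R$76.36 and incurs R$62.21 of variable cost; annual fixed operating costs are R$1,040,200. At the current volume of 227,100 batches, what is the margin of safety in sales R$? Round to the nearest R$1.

Each unit contributes R$76.36 − R$62.21 = R$14.15. Break-even units = R$1,040,200 ÷ R$14.15 = 73,512.37; break-even revenue = 73,512.37 × R$76.36 = R$5,613,404.38.
Actual sales revenue = 227,100 × R$76.36 = R$17,341,356.00.
Margin of safety = R$17,341,356.00 − R$5,613,404.38 = R$11,727,952.

R$11,727,952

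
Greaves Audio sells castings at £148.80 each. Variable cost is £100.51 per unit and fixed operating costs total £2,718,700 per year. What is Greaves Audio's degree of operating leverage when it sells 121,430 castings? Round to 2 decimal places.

1.86

At 121,430 units, contribution = 121,430 × £48.29 = £5,863,854.70.
EBIT = £5,863,854.70 − £2,718,700 = £3,145,154.70.
So DOL = total CM / EBIT = £5,863,854.70 / £3,145,154.70 = 1.8644.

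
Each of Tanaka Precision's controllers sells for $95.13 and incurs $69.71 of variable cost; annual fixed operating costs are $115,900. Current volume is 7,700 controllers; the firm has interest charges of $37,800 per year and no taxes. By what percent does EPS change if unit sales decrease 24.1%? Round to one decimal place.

At 7,700 units, contribution = 7,700 × $25.42 = $195,734.00.
EBIT = $195,734.00 − $115,900 = $79,834.00.
After interest of $37,800.00, pre-tax earnings = $42,034.00.
DCL = total CM / (EBIT − I) = $195,734.00 / $42,034.00 = 4.6566.
%ΔEPS = DCL × %ΔSales = 4.6566 × -24.1% = -112.2%.

-112.2%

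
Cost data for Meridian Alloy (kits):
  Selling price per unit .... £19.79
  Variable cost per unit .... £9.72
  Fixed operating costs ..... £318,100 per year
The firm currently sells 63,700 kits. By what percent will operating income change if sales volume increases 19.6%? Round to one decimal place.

At 63,700 units, contribution = 63,700 × £10.07 = £641,459.00.
EBIT = £641,459.00 − £318,100 = £323,359.00.
DOL = contribution ÷ EBIT = £641,459.00 ÷ £323,359.00 = 1.9837.
Operating income changes by 1.9837 × +19.6% = +38.9%.

+38.9%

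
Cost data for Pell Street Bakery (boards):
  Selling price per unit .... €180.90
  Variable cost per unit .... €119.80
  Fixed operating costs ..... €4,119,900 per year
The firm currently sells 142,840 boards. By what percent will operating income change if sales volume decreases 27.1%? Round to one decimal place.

Contribution at this volume is 142,840 × €61.10 = €8,727,524.00.
Operating income = contribution − fixed costs = €8,727,524.00 − €4,119,900 = €4,607,624.00.
Degree of operating leverage = €8,727,524.00 / €4,607,624.00 = 1.8941.
Operating income changes by 1.8941 × -27.1% = -51.3%.

-51.3%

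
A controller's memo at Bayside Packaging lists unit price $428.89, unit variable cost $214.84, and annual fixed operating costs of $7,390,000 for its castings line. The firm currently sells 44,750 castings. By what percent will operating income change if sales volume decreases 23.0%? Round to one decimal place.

-100.7%

Contribution at this volume is 44,750 × $214.05 = $9,578,737.50.
EBIT = $9,578,737.50 − $7,390,000 = $2,188,737.50.
Degree of operating leverage = $9,578,737.50 / $2,188,737.50 = 4.3764.
%ΔEBIT = DOL × %ΔSales = 4.3764 × -23.0% = -100.7%.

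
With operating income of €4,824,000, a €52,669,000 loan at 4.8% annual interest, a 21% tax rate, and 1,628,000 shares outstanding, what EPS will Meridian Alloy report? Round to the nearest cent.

Pre-tax income = €4,824,000 − €2,528,112.00 = €2,295,888.00.
Net income = €2,295,888.00 × (1 − 0.21) = €1,813,751.52.
EPS = €1,813,751.52 ÷ 1,628,000 = €1.11.

€1.11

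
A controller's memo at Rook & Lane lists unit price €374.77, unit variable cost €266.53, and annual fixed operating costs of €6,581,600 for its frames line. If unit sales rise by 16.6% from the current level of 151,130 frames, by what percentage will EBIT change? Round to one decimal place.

Contribution at this volume is 151,130 × €108.24 = €16,358,311.20.
Subtracting fixed costs: EBIT = €16,358,311.20 − €6,581,600 = €9,776,711.20.
So DOL = total CM / EBIT = €16,358,311.20 / €9,776,711.20 = 1.6732.
%ΔEBIT = DOL × %ΔSales = 1.6732 × +16.6% = +27.8%.

+27.8%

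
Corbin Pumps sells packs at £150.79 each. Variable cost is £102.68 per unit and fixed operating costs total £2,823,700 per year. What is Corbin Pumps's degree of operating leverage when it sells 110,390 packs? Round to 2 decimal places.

Contribution at this volume is 110,390 × £48.11 = £5,310,862.90.
Subtracting fixed costs: EBIT = £5,310,862.90 − £2,823,700 = £2,487,162.90.
DOL = contribution ÷ EBIT = £5,310,862.90 ÷ £2,487,162.90 = 2.1353.

2.14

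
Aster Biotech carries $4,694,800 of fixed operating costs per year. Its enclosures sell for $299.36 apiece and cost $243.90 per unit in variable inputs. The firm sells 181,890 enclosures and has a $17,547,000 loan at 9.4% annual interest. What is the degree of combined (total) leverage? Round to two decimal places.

Contribution at this volume is 181,890 × $55.46 = $10,087,619.40.
Operating income = contribution − fixed costs = $10,087,619.40 − $4,694,800 = $5,392,819.40. Interest = $1,649,418.00, so EBIT − I = $3,743,401.40.
Degree of total leverage = total CM / (EBIT − interest) = $10,087,619.40 / $3,743,401.40 = 2.6948.

2.69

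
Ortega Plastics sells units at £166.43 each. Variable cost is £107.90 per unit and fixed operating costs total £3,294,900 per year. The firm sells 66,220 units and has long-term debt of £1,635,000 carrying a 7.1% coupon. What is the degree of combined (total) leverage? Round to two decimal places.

8.34

Total contribution margin = 66,220 × £58.53 = £3,875,856.60.
EBIT = £3,875,856.60 − £3,294,900 = £580,956.60. Interest = £116,085.00.
DOL = £3,875,856.60 ÷ £580,956.60 = 6.6715; DFL = £580,956.60 ÷ £464,871.60 = 1.2497.
DCL = DOL × DFL = 6.6715 × 1.2497 = 8.3374.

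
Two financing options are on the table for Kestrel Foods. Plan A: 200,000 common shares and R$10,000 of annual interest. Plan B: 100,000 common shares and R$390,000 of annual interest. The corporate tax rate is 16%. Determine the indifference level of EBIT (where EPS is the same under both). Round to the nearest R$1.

Set EPS_A = EPS_B: (EBIT − R$10,000)(1 − 0.16) ÷ 200,000 = (EBIT − R$390,000)(1 − 0.16) ÷ 100,000.
Cancelling (1 − t) and cross-multiplying: 100,000·(EBIT − 10,000) = 200,000·(EBIT − 390,000).
Solving, EBIT = (390,000·200,000 − 10,000·100,000) / (200,000 − 100,000) = 77,000,000,000 / 100,000 = 770,000.00.

R$770,000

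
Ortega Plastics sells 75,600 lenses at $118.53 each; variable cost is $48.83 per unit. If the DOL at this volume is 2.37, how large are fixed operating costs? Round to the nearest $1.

Total contribution margin = 75,600 × $69.70 = $5,269,320.00.
DOL = contribution / EBIT, so EBIT = $5,269,320.00 / 2.37 = $2,223,341.77.
Fixed costs = CM − EBIT = $5,269,320.00 − $2,223,341.77 = $3,045,978.

$3,045,978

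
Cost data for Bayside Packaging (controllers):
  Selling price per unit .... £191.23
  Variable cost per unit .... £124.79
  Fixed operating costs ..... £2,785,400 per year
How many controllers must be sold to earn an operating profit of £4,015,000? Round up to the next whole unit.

102,355 controllers

Contribution margin per unit = £191.23 − £124.79 = £66.44.
Required volume = (fixed costs + target profit) ÷ CM = (£2,785,400 + £4,015,000) ÷ £66.44 = 102,354.00, so 102,355 controllers.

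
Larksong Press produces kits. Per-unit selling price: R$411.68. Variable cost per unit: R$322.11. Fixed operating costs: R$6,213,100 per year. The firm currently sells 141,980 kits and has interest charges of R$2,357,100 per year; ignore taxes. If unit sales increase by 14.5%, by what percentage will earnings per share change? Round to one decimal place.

At 141,980 units, contribution = 141,980 × R$89.57 = R$12,717,148.60.
Subtracting fixed costs: EBIT = R$12,717,148.60 − R$6,213,100 = R$6,504,048.60.
After interest of R$2,357,100.00, pre-tax earnings = R$4,146,948.60.
Degree of combined leverage = contribution ÷ (EBIT − I) = R$12,717,148.60 ÷ R$4,146,948.60 = 3.0666.
%ΔEPS = DCL × %ΔSales = 3.0666 × +14.5% = +44.5%.

+44.5%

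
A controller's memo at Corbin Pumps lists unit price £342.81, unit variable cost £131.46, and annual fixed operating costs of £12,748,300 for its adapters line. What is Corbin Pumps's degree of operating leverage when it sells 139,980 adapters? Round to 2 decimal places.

1.76

Contribution at this volume is 139,980 × £211.35 = £29,584,773.00.
Subtracting fixed costs: EBIT = £29,584,773.00 − £12,748,300 = £16,836,473.00.
DOL = contribution ÷ EBIT = £29,584,773.00 ÷ £16,836,473.00 = 1.7572.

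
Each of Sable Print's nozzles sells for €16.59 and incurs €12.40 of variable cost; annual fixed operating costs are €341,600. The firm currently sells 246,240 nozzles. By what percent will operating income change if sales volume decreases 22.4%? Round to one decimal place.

-33.5%

At 246,240 units, contribution = 246,240 × €4.19 = €1,031,745.60.
Subtracting fixed costs: EBIT = €1,031,745.60 − €341,600 = €690,145.60.
DOL = contribution ÷ EBIT = €1,031,745.60 ÷ €690,145.60 = 1.4950.
So EBIT moves 1.4950 × (-22.4%) = -33.5%.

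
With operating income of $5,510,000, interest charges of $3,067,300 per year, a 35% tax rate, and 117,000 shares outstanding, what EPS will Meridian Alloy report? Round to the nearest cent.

Interest = $3,067,300.00, so EBT = $5,510,000 − $3,067,300.00 = $2,442,700.00.
Net income = $2,442,700.00 × (1 − 0.35) = $1,587,755.00.
Per share: $1,587,755.00 / 117,000 shares = $13.57.

$13.57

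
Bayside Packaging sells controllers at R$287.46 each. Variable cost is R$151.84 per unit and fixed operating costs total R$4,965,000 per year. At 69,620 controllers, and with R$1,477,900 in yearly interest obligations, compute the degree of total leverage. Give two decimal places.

Total contribution margin = 69,620 × R$135.62 = R$9,441,864.40.
Operating income = contribution − fixed costs = R$9,441,864.40 − R$4,965,000 = R$4,476,864.40. Interest = R$1,477,900.00, so EBIT − I = R$2,998,964.40.
Degree of total leverage = total CM / (EBIT − interest) = R$9,441,864.40 / R$2,998,964.40 = 3.1484.

3.15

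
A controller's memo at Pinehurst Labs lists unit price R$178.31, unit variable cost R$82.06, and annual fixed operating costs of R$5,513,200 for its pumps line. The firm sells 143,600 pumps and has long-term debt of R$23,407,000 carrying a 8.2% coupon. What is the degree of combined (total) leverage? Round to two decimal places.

Contribution at this volume is 143,600 × R$96.25 = R$13,821,500.00.
Subtracting fixed costs: EBIT = R$13,821,500.00 − R$5,513,200 = R$8,308,300.00. Interest = R$1,919,374.00.
DOL = R$13,821,500.00 ÷ R$8,308,300.00 = 1.6636; DFL = R$8,308,300.00 ÷ R$6,388,926.00 = 1.3004.
DCL = DOL × DFL = 1.6636 × 1.3004 = 2.1633.

2.16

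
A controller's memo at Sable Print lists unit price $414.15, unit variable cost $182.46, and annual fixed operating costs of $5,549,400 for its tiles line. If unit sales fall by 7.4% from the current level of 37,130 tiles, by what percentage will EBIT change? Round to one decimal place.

Contribution at this volume is 37,130 × $231.69 = $8,602,649.70.
EBIT = $8,602,649.70 − $5,549,400 = $3,053,249.70.
DOL = contribution ÷ EBIT = $8,602,649.70 ÷ $3,053,249.70 = 2.8175.
Operating income changes by 2.8175 × -7.4% = -20.8%.

-20.8%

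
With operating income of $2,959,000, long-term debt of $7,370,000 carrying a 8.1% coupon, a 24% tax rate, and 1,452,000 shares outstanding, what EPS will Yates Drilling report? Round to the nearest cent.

$1.24

Pre-tax income = $2,959,000 − $596,970.00 = $2,362,030.00.
After tax at 24%: net income = $2,362,030.00 × 0.76 = $1,795,142.80.
EPS = $1,795,142.80 ÷ 1,452,000 = $1.24.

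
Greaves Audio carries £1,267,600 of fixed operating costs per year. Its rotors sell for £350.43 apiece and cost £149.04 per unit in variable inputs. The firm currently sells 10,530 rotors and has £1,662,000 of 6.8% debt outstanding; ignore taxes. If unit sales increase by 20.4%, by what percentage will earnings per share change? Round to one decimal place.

At 10,530 units, contribution = 10,530 × £201.39 = £2,120,636.70.
Operating income = contribution − fixed costs = £2,120,636.70 − £1,267,600 = £853,036.70.
Interest = £113,016.00, so EBIT − I = £740,020.70.
DCL = total CM / (EBIT − I) = £2,120,636.70 / £740,020.70 = 2.8656.
EPS therefore changes by 2.8656 × (+20.4%) = +58.5%.

+58.5%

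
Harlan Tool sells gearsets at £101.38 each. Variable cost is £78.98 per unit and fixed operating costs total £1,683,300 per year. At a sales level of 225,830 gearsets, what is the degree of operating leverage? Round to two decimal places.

Contribution at this volume is 225,830 × £22.40 = £5,058,592.00.
Operating income = contribution − fixed costs = £5,058,592.00 − £1,683,300 = £3,375,292.00.
So DOL = total CM / EBIT = £5,058,592.00 / £3,375,292.00 = 1.4987.

1.50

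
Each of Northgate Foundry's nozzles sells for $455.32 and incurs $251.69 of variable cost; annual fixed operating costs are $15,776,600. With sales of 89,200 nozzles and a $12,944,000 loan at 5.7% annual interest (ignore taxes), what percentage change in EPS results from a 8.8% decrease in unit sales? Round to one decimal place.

-96.9%

At 89,200 units, contribution = 89,200 × $203.63 = $18,163,796.00.
Subtracting fixed costs: EBIT = $18,163,796.00 − $15,776,600 = $2,387,196.00.
Interest = $737,808.00, so EBIT − I = $1,649,388.00.
DCL = total CM / (EBIT − I) = $18,163,796.00 / $1,649,388.00 = 11.0124.
%ΔEPS = DCL × %ΔSales = 11.0124 × -8.8% = -96.9%.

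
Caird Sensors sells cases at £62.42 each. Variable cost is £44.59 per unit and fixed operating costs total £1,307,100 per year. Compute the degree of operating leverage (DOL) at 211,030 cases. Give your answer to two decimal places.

1.53

Total contribution margin = 211,030 × £17.83 = £3,762,664.90.
EBIT = £3,762,664.90 − £1,307,100 = £2,455,564.90.
Degree of operating leverage = £3,762,664.90 / £2,455,564.90 = 1.5323.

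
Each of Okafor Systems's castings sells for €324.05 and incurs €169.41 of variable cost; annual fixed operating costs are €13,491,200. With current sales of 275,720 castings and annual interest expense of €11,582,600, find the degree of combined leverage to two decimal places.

2.43

At 275,720 units, contribution = 275,720 × €154.64 = €42,637,340.80.
Subtracting fixed costs: EBIT = €42,637,340.80 − €13,491,200 = €29,146,140.80. Interest = €11,582,600.00.
DOL = €42,637,340.80 ÷ €29,146,140.80 = 1.4629; DFL = €29,146,140.80 ÷ €17,563,540.80 = 1.6595.
DCL = DOL × DFL = 1.4629 × 1.6595 = 2.4277.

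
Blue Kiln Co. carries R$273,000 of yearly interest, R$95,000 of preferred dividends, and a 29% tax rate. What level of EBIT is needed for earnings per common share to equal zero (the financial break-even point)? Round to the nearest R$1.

Grossing the preferred dividend up to pre-tax terms: R$95,000 / (1 − 0.29) = R$133,802.82.
EPS = 0 when EBIT covers interest plus the pre-tax preferred burden: R$273,000 + R$133,802.82 = R$406,802.82.

R$406,803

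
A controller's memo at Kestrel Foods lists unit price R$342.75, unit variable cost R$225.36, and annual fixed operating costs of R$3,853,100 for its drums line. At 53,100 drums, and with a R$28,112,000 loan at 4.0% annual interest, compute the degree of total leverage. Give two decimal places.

4.96

Contribution at this volume is 53,100 × R$117.39 = R$6,233,409.00.
Subtracting fixed costs: EBIT = R$6,233,409.00 − R$3,853,100 = R$2,380,309.00. Interest = R$1,124,480.00.
DOL = R$6,233,409.00 ÷ R$2,380,309.00 = 2.6187; DFL = R$2,380,309.00 ÷ R$1,255,829.00 = 1.8954.
Combined leverage = 2.6187 × 1.8954 = 4.9635.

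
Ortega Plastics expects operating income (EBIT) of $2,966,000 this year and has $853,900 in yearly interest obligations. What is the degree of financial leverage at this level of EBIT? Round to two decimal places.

Interest = $853,900.00.
DFL = EBIT ÷ (EBIT − I) = $2,966,000 ÷ ($2,966,000 − $853,900.00) = $2,966,000 ÷ $2,112,100.00 = 1.4043.

1.40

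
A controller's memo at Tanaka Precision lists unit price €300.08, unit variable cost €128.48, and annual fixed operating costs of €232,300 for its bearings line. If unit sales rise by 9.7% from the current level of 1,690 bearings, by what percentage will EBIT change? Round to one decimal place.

Contribution at this volume is 1,690 × €171.60 = €290,004.00.
EBIT = €290,004.00 − €232,300 = €57,704.00.
So DOL = total CM / EBIT = €290,004.00 / €57,704.00 = 5.0257.
Operating income changes by 5.0257 × +9.7% = +48.7%.

+48.7%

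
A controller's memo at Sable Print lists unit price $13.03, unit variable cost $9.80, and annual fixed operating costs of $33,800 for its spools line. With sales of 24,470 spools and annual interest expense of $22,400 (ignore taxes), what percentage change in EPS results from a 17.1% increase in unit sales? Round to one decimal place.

Total contribution margin = 24,470 × $3.23 = $79,038.10.
EBIT = $79,038.10 − $33,800 = $45,238.10.
Interest = $22,400.00, so EBIT − I = $22,838.10.
Degree of combined leverage = contribution ÷ (EBIT − I) = $79,038.10 ÷ $22,838.10 = 3.4608.
%ΔEPS = DCL × %ΔSales = 3.4608 × +17.1% = +59.2%.

+59.2%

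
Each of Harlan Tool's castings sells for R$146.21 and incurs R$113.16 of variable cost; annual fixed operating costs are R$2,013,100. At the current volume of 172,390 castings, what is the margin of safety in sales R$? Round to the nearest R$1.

Each unit contributes R$146.21 − R$113.16 = R$33.05. Break-even units = R$2,013,100 ÷ R$33.05 = 60,910.74; break-even revenue = 60,910.74 × R$146.21 = R$8,905,759.49.
Actual sales revenue = 172,390 × R$146.21 = R$25,205,141.90.
Margin of safety = R$25,205,141.90 − R$8,905,759.49 = R$16,299,382.

R$16,299,382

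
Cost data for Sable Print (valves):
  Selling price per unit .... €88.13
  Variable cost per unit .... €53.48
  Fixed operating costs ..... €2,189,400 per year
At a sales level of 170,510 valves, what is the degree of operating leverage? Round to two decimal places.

At 170,510 units, contribution = 170,510 × €34.65 = €5,908,171.50.
EBIT = €5,908,171.50 − €2,189,400 = €3,718,771.50.
Degree of operating leverage = €5,908,171.50 / €3,718,771.50 = 1.5887.

1.59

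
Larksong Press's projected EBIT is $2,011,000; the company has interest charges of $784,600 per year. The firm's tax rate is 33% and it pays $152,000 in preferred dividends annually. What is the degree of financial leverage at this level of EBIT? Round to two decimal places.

2.01

Annual interest charges come to $784,600.00.
Pre-tax preferred-dividend burden = $152,000 ÷ (1 − 0.33) = $226,865.67.
DFL = EBIT ÷ [EBIT − I − D_p/(1−t)] = $2,011,000 ÷ [$2,011,000 − $784,600.00 − $226,865.67] = $2,011,000 ÷ $999,534.33 = 2.0119.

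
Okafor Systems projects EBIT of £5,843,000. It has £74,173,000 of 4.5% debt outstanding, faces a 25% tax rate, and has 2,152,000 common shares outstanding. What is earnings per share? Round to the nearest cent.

Interest = £3,337,785.00, so EBT = £5,843,000 − £3,337,785.00 = £2,505,215.00.
Net income = £2,505,215.00 × (1 − 0.25) = £1,878,911.25.
EPS = £1,878,911.25 ÷ 2,152,000 = £0.87.

£0.87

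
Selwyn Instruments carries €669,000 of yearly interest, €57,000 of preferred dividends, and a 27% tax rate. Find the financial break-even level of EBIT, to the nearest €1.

Grossing the preferred dividend up to pre-tax terms: €57,000 / (1 − 0.27) = €78,082.19.
Financial break-even EBIT = interest + D_p ÷ (1 − t) = €669,000 + €78,082.19 = €747,082.19.

€747,082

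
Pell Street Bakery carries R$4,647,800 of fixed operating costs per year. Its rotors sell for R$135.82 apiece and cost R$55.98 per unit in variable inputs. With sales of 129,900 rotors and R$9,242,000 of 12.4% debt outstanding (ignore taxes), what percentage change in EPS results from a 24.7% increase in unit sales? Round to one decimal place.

+56.0%

At 129,900 units, contribution = 129,900 × R$79.84 = R$10,371,216.00.
Subtracting fixed costs: EBIT = R$10,371,216.00 − R$4,647,800 = R$5,723,416.00.
Interest = R$1,146,008.00, so EBIT − I = R$4,577,408.00.
Degree of combined leverage = contribution ÷ (EBIT − I) = R$10,371,216.00 ÷ R$4,577,408.00 = 2.2657.
%ΔEPS = DCL × %ΔSales = 2.2657 × +24.7% = +56.0%.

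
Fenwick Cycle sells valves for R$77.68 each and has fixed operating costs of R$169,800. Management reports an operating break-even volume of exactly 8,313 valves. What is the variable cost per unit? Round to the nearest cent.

At break-even, FC = Q × (P − VC), so P − VC = R$169,800 ÷ 8,313 = R$20.4258.
Variable cost per unit = R$77.68 − R$20.4258 = R$57.25.

R$57.25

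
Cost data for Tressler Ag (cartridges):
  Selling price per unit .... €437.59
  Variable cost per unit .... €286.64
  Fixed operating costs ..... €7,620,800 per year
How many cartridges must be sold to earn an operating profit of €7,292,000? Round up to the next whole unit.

Each unit contributes €437.59 − €286.64 = €150.95.
Need Q such that Q × €150.95 − €7,620,800 = €7,292,000, i.e. Q = €14,912,800 / €150.95 = 98,792.98 → 98,793.

98,793 cartridges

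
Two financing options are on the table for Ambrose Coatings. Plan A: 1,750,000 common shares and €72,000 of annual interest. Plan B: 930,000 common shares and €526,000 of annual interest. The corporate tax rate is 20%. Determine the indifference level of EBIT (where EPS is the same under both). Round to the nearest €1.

At indifference, (EBIT − 72,000)(1 − t)/1,750,000 = (EBIT − 526,000)(1 − t)/930,000.
The (1 − t) factor cancels: (EBIT − 72,000) × 930,000 = (EBIT − 526,000) × 1,750,000.
EBIT × (1,750,000 − 930,000) = 526,000 × 1,750,000 − 72,000 × 930,000 = 853,540,000,000, so EBIT = 853,540,000,000 ÷ 820,000 = 1,040,902.44.

€1,040,902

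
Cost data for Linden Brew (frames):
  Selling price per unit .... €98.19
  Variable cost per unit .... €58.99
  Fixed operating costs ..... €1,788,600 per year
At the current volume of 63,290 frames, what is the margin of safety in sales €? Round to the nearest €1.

€1,734,276

Each unit contributes €98.19 − €58.99 = €39.20. Break-even units = €1,788,600 ÷ €39.20 = 45,627.55; break-even revenue = 45,627.55 × €98.19 = €4,480,169.23.
Actual sales revenue = 63,290 × €98.19 = €6,214,445.10.
Margin of safety = €6,214,445.10 − €4,480,169.23 = €1,734,276.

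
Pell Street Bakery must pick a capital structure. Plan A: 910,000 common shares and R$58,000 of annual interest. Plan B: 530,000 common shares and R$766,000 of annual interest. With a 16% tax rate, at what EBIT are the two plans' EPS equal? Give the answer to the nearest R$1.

Set EPS_A = EPS_B: (EBIT − R$58,000)(1 − 0.16) ÷ 910,000 = (EBIT − R$766,000)(1 − 0.16) ÷ 530,000.
Cancelling (1 − t) and cross-multiplying: 530,000·(EBIT − 58,000) = 910,000·(EBIT − 766,000).
Solving, EBIT = (766,000·910,000 − 58,000·530,000) / (910,000 − 530,000) = 666,320,000,000 / 380,000 = 1,753,473.68.

R$1,753,474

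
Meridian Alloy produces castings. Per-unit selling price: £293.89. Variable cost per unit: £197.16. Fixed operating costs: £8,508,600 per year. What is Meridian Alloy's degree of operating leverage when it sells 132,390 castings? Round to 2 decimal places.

2.98

At 132,390 units, contribution = 132,390 × £96.73 = £12,806,084.70.
Operating income = contribution − fixed costs = £12,806,084.70 − £8,508,600 = £4,297,484.70.
DOL = contribution ÷ EBIT = £12,806,084.70 ÷ £4,297,484.70 = 2.9799.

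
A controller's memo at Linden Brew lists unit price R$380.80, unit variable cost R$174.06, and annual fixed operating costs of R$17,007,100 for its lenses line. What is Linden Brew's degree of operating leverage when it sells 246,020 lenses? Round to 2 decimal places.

1.50

Contribution at this volume is 246,020 × R$206.74 = R$50,862,174.80.
Subtracting fixed costs: EBIT = R$50,862,174.80 − R$17,007,100 = R$33,855,074.80.
So DOL = total CM / EBIT = R$50,862,174.80 / R$33,855,074.80 = 1.5024.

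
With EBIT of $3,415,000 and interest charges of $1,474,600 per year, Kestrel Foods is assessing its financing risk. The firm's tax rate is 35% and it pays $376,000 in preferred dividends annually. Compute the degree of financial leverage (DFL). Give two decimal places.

Interest = $1,474,600.00.
Pre-tax preferred-dividend burden = $376,000 ÷ (1 − 0.35) = $578,461.54.
DFL = EBIT ÷ [EBIT − I − D_p/(1−t)] = $3,415,000 ÷ [$3,415,000 − $1,474,600.00 − $578,461.54] = $3,415,000 ÷ $1,361,938.46 = 2.5075.

2.51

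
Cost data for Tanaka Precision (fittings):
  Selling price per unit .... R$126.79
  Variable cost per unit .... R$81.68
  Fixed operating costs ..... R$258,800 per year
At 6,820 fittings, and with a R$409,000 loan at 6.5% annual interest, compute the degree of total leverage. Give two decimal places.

At 6,820 units, contribution = 6,820 × R$45.11 = R$307,650.20.
Operating income = contribution − fixed costs = R$307,650.20 − R$258,800 = R$48,850.20. Interest = R$26,585.00, so EBIT − I = R$22,265.20.
Degree of total leverage = total CM / (EBIT − interest) = R$307,650.20 / R$22,265.20 = 13.8175.

13.82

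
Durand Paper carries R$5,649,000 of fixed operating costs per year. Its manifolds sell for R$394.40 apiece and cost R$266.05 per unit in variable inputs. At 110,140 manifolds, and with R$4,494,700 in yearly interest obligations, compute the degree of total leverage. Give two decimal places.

At 110,140 units, contribution = 110,140 × R$128.35 = R$14,136,469.00.
Operating income = contribution − fixed costs = R$14,136,469.00 − R$5,649,000 = R$8,487,469.00. Interest = R$4,494,700.00.
DOL = R$14,136,469.00 ÷ R$8,487,469.00 = 1.6656; DFL = R$8,487,469.00 ÷ R$3,992,769.00 = 2.1257.
Combined leverage = 1.6656 × 2.1257 = 3.5406.

3.54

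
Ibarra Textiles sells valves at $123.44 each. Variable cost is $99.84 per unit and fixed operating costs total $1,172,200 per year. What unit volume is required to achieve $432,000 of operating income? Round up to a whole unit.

Contribution margin per unit = $123.44 − $99.84 = $23.60.
Units = (FC + target) / CM = ($1,172,200 + $432,000) / $23.60 = 67,974.58, so 67,975 valves.

67,975 valves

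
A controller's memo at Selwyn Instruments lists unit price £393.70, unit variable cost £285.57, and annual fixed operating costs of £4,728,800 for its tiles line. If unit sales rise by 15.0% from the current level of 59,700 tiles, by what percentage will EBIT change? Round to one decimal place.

Contribution at this volume is 59,700 × £108.13 = £6,455,361.00.
Operating income = contribution − fixed costs = £6,455,361.00 − £4,728,800 = £1,726,561.00.
DOL = contribution ÷ EBIT = £6,455,361.00 ÷ £1,726,561.00 = 3.7389.
%ΔEBIT = DOL × %ΔSales = 3.7389 × +15.0% = +56.1%.

+56.1%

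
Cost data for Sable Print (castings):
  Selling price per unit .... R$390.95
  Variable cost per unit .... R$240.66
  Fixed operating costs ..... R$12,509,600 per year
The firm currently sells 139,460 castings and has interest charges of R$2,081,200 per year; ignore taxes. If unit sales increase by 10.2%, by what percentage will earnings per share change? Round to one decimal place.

+33.6%

Total contribution margin = 139,460 × R$150.29 = R$20,959,443.40.
Operating income = contribution − fixed costs = R$20,959,443.40 − R$12,509,600 = R$8,449,843.40.
After interest of R$2,081,200.00, pre-tax earnings = R$6,368,643.40.
DCL = total CM / (EBIT − I) = R$20,959,443.40 / R$6,368,643.40 = 3.2910.
%ΔEPS = DCL × %ΔSales = 3.2910 × +10.2% = +33.6%.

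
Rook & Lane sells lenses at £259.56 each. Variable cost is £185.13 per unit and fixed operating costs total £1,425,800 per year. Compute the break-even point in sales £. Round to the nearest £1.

Contribution margin per unit = £259.56 − £185.13 = £74.43, a CM ratio of £74.43 ÷ £259.56 = 0.2868.
Break-even sales = FC ÷ CM ratio = £1,425,800 × £259.56 / £74.43 = £4,972,197.

£4,972,197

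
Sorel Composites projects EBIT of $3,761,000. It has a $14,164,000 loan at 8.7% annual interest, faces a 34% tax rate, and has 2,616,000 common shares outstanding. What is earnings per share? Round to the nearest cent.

$0.64

Interest = $1,232,268.00, so EBT = $3,761,000 − $1,232,268.00 = $2,528,732.00.
Net income = $2,528,732.00 × (1 − 0.34) = $1,668,963.12.
EPS = $1,668,963.12 ÷ 2,616,000 = $0.64.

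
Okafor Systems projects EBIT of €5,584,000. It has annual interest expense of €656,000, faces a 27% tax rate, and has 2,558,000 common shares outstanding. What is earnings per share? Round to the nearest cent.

Pre-tax income = €5,584,000 − €656,000.00 = €4,928,000.00.
Net income = €4,928,000.00 × (1 − 0.27) = €3,597,440.00.
Per share: €3,597,440.00 / 2,558,000 shares = €1.41.

€1.41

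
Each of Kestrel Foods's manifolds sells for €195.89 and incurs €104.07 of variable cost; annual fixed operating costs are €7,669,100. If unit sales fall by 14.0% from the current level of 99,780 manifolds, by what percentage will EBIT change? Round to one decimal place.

At 99,780 units, contribution = 99,780 × €91.82 = €9,161,799.60.
EBIT = €9,161,799.60 − €7,669,100 = €1,492,699.60.
Degree of operating leverage = €9,161,799.60 / €1,492,699.60 = 6.1377.
So EBIT moves 6.1377 × (-14.0%) = -85.9%.

-85.9%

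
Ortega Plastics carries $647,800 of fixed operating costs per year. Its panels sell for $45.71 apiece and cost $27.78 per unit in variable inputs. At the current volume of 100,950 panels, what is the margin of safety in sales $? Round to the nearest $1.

Contribution margin per unit = $45.71 − $27.78 = $17.93. Break-even units = $647,800 ÷ $17.93 = 36,129.39; break-even revenue = 36,129.39 × $45.71 = $1,651,474.51.
Actual sales revenue = 100,950 × $45.71 = $4,614,424.50.
Margin of safety = $4,614,424.50 − $1,651,474.51 = $2,962,950.

$2,962,950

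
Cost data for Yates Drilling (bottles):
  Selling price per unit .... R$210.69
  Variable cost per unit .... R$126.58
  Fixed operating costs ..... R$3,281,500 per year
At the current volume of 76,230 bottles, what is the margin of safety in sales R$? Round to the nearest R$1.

Contribution margin per unit = R$210.69 − R$126.58 = R$84.11. Break-even units = R$3,281,500 ÷ R$84.11 = 39,014.39; break-even revenue = 39,014.39 × R$210.69 = R$8,219,940.97.
Actual sales revenue = 76,230 × R$210.69 = R$16,060,898.70.
Margin of safety = R$16,060,898.70 − R$8,219,940.97 = R$7,840,958.

R$7,840,958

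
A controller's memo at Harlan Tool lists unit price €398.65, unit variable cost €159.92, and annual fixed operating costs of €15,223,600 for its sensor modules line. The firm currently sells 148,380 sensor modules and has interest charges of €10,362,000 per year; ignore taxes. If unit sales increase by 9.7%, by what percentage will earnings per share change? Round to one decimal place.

+34.9%

At 148,380 units, contribution = 148,380 × €238.73 = €35,422,757.40.
Operating income = contribution − fixed costs = €35,422,757.40 − €15,223,600 = €20,199,157.40.
Interest = €10,362,000.00, so EBIT − I = €9,837,157.40.
DCL = total CM / (EBIT − I) = €35,422,757.40 / €9,837,157.40 = 3.6009.
%ΔEPS = DCL × %ΔSales = 3.6009 × +9.7% = +34.9%.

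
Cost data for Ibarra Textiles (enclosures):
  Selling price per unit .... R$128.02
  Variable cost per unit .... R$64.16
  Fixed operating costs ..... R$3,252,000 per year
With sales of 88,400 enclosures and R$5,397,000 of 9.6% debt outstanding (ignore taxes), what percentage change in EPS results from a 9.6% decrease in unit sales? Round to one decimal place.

-28.9%

Contribution at this volume is 88,400 × R$63.86 = R$5,645,224.00.
EBIT = R$5,645,224.00 − R$3,252,000 = R$2,393,224.00.
Interest = R$518,112.00, so EBIT − I = R$1,875,112.00.
DCL = total CM / (EBIT − I) = R$5,645,224.00 / R$1,875,112.00 = 3.0106.
%ΔEPS = DCL × %ΔSales = 3.0106 × -9.6% = -28.9%.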